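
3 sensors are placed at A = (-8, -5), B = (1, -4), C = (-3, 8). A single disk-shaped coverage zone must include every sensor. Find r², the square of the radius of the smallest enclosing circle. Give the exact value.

19885/392

Side lengths²: AB² = 82, AC² = 194, BC² = 160.
Since AC² = 194 < 160 + 82 = 242, the triangle is acute, so the smallest enclosing circle is the circumcircle.
Circumcentre = (-115/28, 27/28), r² = 19885/392.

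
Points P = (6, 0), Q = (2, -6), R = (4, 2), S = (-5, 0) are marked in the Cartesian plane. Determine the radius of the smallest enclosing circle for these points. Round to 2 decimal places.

The minimum enclosing circle is determined by three boundary points: P, Q, S.
Their circumcentre is (0.5, -2/3) with r² = 1105/36.
The farthest remaining point R is at distance² 697/36 ≤ 1105/36.
r = √(1105/36) ≈ 5.54.

5.54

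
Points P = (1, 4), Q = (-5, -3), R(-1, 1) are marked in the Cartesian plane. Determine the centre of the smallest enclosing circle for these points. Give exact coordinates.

Side lengths²: PQ² = 85, PR² = 13, QR² = 32.
Since PQ² = 85 ≥ 32 + 13 = 45, the angle opposite PQ is not acute, so the smallest enclosing circle has PQ as diameter.
Centre = midpoint of PQ = (-2, 0.5), r² = 85/4 = 21.25.
Centre = (-2, 0.5).

(-2, 0.5)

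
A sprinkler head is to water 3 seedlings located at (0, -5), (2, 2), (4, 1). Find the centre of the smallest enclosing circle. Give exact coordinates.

Call the three points A, B, C in the order given.
Side lengths²: AB² = 53, AC² = 52, BC² = 5.
Since AB² = 53 < 52 + 5 = 57, the triangle is acute, so the smallest enclosing circle is the circumcircle.
Circumcentre = (1.4375, -1.625), r² = 13.45703125.
Centre = (1.4375, -1.625).

(1.4375, -1.625)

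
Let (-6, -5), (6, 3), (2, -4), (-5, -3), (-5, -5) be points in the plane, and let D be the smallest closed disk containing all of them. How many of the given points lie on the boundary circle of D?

2

By Welzl's lemma the MEC is supported by two points (diametrically opposite) or three points (on a circumcircle).
The farthest pair is (-6, -5)–(6, 3) with squared distance 208. The circle on this segment as diameter has centre (0, -1) and r² = 208/4 = 52.
Check (2, -4): distance² to centre = 13 ≤ 52, so it lies inside.
All remaining points lie in this disk, and no smaller disk contains both endpoints, so this is the minimum enclosing circle.
The points at distance exactly r from the centre are (-6, -5), (6, 3) — 2 points.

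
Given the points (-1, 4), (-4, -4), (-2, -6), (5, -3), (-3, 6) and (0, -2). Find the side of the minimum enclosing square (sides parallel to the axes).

12

The bounding box has width 9 and height 12.
An axis-aligned square enclosing the set must have side ≥ max(width, height).
So the minimum side is max(9, 12) = 12.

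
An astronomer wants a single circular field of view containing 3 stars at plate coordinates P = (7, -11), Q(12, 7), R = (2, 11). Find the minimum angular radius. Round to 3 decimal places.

Side lengths²: PQ² = 349, PR² = 509, QR² = 116.
Since PR² = 509 ≥ 349 + 116 = 465, the angle opposite PR is not acute, so the smallest enclosing circle has PR as diameter.
Centre = midpoint of PR = (4.5, 0), r² = 509/4 = 127.25.
r = √(127.25) ≈ 11.281.

11.281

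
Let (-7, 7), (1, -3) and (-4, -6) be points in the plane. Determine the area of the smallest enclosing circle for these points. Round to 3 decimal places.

Call the three points A, B, C in the order given.
Side lengths²: AB² = 164, AC² = 178, BC² = 34.
Since AC² = 178 < 164 + 34 = 198, the triangle is acute, so the smallest enclosing circle is the circumcircle.
Circumcentre = (-171/37, 26/37), r² = 62033/1369.
Area = π·r² = π·62033/1369 ≈ 142.354.

142.354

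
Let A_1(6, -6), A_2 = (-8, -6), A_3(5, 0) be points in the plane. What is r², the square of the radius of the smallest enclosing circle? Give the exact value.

7585/144

Side lengths²: A_1A_2² = 196, A_1A_3² = 37, A_2A_3² = 205.
Since A_2A_3² = 205 < 196 + 37 = 233, the triangle is acute, so the smallest enclosing circle is the circumcircle.
Circumcentre = (-1, -49/12), r² = 7585/144.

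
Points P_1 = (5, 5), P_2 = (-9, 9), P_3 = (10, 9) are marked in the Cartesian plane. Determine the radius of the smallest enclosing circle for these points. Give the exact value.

9.5

Side lengths²: P_1P_2² = 212, P_1P_3² = 41, P_2P_3² = 361.
Since P_2P_3² = 361 ≥ 212 + 41 = 253, the angle opposite P_2P_3 is not acute, so the smallest enclosing circle has P_2P_3 as diameter.
Centre = midpoint of P_2P_3 = (0.5, 9), r² = 361/4 = 90.25.
r = √(90.25) = 9.5.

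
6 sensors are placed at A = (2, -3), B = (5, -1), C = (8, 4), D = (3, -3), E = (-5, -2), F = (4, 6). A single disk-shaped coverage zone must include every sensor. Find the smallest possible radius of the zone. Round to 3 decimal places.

7.159

The farthest pair is C–E with squared distance 205. The circle on this segment as diameter has centre (1.5, 1) and r² = 205/4 = 51.25.
Check A: distance² to centre = 16.25 ≤ 51.25, so it lies inside.
All remaining points lie in this disk, and no smaller disk contains both endpoints, so this is the minimum enclosing circle.
r = √(51.25) ≈ 7.159.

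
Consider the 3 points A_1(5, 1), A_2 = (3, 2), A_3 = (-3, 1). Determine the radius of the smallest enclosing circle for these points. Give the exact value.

Side lengths²: A_1A_2² = 5, A_1A_3² = 64, A_2A_3² = 37.
Since A_1A_3² = 64 ≥ 37 + 5 = 42, the angle opposite A_1A_3 is not acute, so the smallest enclosing circle has A_1A_3 as diameter.
Centre = midpoint of A_1A_3 = (1, 1), r² = 64/4 = 16.
r = √16 = 4.

4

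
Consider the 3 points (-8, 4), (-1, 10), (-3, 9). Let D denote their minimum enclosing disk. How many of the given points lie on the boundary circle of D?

Call the three points A, B, C in the order given.
Side lengths²: AB² = 85, AC² = 50, BC² = 5.
Since AB² = 85 ≥ 50 + 5 = 55, the angle opposite AB is not acute, so the smallest enclosing circle has AB as diameter.
Centre = midpoint of AB = (-4.5, 7), r² = 85/4 = 21.25.
The points at distance exactly r from the centre are (-8, 4), (-1, 10) — 2 points.

2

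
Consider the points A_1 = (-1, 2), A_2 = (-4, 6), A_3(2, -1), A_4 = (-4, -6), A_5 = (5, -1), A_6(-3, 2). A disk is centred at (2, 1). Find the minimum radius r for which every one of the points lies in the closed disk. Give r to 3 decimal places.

9.220

The required radius is the distance from (2, 1) to the farthest point.
Squared distances: 10, 61, 4, 85, 13, 26.
Maximum is 85, attained at A_4.
r = √85 ≈ 9.220.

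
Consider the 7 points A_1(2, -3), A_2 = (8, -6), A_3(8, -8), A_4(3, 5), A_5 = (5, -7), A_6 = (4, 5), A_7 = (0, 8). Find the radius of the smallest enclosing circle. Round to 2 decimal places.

8.94

By Welzl's lemma the MEC is supported by two points (diametrically opposite) or three points (on a circumcircle).
The farthest pair is A_3–A_7 with squared distance 320. The circle on this segment as diameter has centre (4, 0) and r² = 320/4 = 80.
Check A_1: distance² to centre = 13 ≤ 80, so it lies inside.
All remaining points lie in this disk, and no smaller disk contains both endpoints, so this is the minimum enclosing circle.
r = √80 ≈ 8.94.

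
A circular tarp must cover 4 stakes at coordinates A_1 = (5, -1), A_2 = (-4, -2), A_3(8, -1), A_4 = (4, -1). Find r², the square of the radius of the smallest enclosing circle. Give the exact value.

36.25

A smallest enclosing disk is always determined by at most three of the input points on its boundary.
The farthest pair is A_2–A_3 with squared distance 145. The circle on this segment as diameter has centre (2, -1.5) and r² = 145/4 = 36.25.
Check A_1: distance² to centre = 9.25 ≤ 36.25, so it lies inside.
All remaining points lie in this disk, and no smaller disk contains both endpoints, so this is the minimum enclosing circle.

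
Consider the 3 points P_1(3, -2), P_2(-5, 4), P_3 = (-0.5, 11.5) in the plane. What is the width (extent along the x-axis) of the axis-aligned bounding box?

max x = 3, min x = -5, so width = 8.

8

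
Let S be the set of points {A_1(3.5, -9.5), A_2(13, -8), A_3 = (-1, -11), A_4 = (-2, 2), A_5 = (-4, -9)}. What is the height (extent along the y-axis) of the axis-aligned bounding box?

max y = 2, min y = -11, so height = 13.

13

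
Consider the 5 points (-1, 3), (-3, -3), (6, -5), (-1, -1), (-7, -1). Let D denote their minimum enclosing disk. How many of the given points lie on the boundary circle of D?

The farthest pair is (6, -5)–(-7, -1) with squared distance 185. The circle on this segment as diameter has centre (-0.5, -3) and r² = 185/4 = 46.25.
Check (-1, 3): distance² to centre = 36.25 ≤ 46.25, so it lies inside.
All remaining points lie in this disk, and no smaller disk contains both endpoints, so this is the minimum enclosing circle.
The points at distance exactly r from the centre are (6, -5), (-7, -1) — 2 points.

2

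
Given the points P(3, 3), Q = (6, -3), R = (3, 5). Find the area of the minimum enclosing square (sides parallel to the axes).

The bounding box has width 3 and height 8.
An axis-aligned square enclosing the set must have side ≥ max(width, height).
So the minimum side is max(3, 8) = 8.
Area = 8² = 64.

64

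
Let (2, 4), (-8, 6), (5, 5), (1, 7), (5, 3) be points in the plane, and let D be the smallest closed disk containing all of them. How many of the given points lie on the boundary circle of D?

The farthest pair is (-8, 6)–(5, 3) with squared distance 178. The circle on this segment as diameter has centre (-1.5, 4.5) and r² = 178/4 = 44.5.
Check (2, 4): distance² to centre = 12.5 ≤ 44.5, so it lies inside.
All remaining points lie in this disk, and no smaller disk contains both endpoints, so this is the minimum enclosing circle.
The points at distance exactly r from the centre are (-8, 6), (5, 3) — 2 points.

2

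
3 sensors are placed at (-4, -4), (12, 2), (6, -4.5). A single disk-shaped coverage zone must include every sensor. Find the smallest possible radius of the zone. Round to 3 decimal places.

Call the three points A, B, C in the order given.
Side lengths²: AB² = 292, AC² = 100.25, BC² = 78.25.
Since AB² = 292 ≥ 100.25 + 78.25 = 178.5, the angle opposite AB is not acute, so the smallest enclosing circle has AB as diameter.
Centre = midpoint of AB = (4, -1), r² = 292/4 = 73.
r = √73 ≈ 8.544.

8.544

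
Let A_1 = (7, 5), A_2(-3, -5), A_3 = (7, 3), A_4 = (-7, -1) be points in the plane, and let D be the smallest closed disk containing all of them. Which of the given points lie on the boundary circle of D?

A_1, A_2, A_4

The farthest pair is A_1–A_4 with squared distance 232. The circle on this segment as diameter has centre (0, 2) and r² = 232/4 = 58.
Check A_2: distance² to centre = 58 ≤ 58, so it lies inside.
All remaining points lie in this disk, and no smaller disk contains both endpoints, so this is the minimum enclosing circle.
The points at distance exactly r from the centre are A_1, A_2, A_4 — 3 points.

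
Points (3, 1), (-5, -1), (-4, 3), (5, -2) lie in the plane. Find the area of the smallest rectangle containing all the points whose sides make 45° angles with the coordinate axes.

70

In coordinates u = x + y, v = x − y the rectangle is axis-aligned; the map (x,y)→(u,v) scales areas by 2.
u-values: 4, -6, -1, 3; range = 4 − (-6) = 10.
v-values: 2, -4, -7, 7; range = 7 − (-7) = 14.
Area = (10 × 14) / 2 = 70.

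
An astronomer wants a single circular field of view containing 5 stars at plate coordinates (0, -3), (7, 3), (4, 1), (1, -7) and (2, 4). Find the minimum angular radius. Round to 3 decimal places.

5.864

A smallest enclosing disk is always determined by at most three of the input points on its boundary.
The minimum enclosing circle is determined by three boundary points: (7, 3), (1, -7), (2, 4).
Their circumcentre is (97/28, -47/28) with r² = 13481/392.
The farthest remaining point (0, -3) is at distance² 5389/392 ≤ 13481/392.
r = √(13481/392) ≈ 5.864.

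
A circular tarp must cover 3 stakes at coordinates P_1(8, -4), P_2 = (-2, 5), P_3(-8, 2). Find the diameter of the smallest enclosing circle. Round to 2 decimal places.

Side lengths²: P_1P_2² = 181, P_1P_3² = 292, P_2P_3² = 45.
Since P_1P_3² = 292 ≥ 181 + 45 = 226, the angle opposite P_1P_3 is not acute, so the smallest enclosing circle has P_1P_3 as diameter.
Centre = midpoint of P_1P_3 = (0, -1), r² = 292/4 = 73.
Diameter = 2r = 2√73 ≈ 17.09.

17.09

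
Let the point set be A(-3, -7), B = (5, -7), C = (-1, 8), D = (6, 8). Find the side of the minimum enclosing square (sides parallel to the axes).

15

The bounding box has width 9 and height 15.
An axis-aligned square enclosing the set must have side ≥ max(width, height).
So the minimum side is max(9, 15) = 15.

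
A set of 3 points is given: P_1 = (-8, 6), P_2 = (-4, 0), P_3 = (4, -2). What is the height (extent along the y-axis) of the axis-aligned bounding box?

max y = 6, min y = -2, so height = 8.

8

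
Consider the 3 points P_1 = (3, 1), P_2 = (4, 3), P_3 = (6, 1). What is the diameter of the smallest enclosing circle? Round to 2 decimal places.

3.16

Side lengths²: P_1P_2² = 5, P_1P_3² = 9, P_2P_3² = 8.
Since P_1P_3² = 9 < 8 + 5 = 13, the triangle is acute, so the smallest enclosing circle is the circumcircle.
Circumcentre = (4.5, 1.5), r² = 2.5.
Diameter = 2r = 2√(2.5) ≈ 3.16.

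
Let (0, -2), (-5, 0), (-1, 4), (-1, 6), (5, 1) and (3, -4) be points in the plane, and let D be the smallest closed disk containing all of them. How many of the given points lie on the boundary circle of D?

The minimum enclosing circle is determined by three boundary points: (-5, 0), (-1, 6), (3, -4).
Their circumcentre is (0.375, 0.75) with r² = 29.453125.
The farthest remaining point (5, 1) is at distance² 21.453125 ≤ 29.453125.
The points at distance exactly r from the centre are (-5, 0), (-1, 6), (3, -4) — 3 points.

3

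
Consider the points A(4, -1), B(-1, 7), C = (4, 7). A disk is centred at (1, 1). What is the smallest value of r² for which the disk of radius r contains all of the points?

The required radius is the distance from (1, 1) to the farthest point.
Squared distances: 13, 40, 45.
Maximum is 45, attained at C.

45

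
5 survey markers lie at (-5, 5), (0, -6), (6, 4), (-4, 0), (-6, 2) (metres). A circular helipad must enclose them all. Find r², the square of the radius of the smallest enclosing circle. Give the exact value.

75701/1682

A smallest enclosing disk is always determined by at most three of the input points on its boundary.
The minimum enclosing circle is determined by three boundary points: (-5, 5), (0, -6), (6, 4).
Their circumcentre is (9/58, 41/58) with r² = 75701/1682.
The farthest remaining point (-6, 2) is at distance² 66537/1682 ≤ 75701/1682.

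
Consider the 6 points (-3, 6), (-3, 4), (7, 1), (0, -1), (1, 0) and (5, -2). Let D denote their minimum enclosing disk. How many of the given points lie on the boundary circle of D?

The minimum enclosing circle is determined by three boundary points: (-3, 6), (7, 1), (5, -2).
Their circumcentre is (1.5, 2.5) with r² = 32.5.
The farthest remaining point (-3, 4) is at distance² 22.5 ≤ 32.5.
The points at distance exactly r from the centre are (-3, 6), (7, 1), (5, -2) — 3 points.

3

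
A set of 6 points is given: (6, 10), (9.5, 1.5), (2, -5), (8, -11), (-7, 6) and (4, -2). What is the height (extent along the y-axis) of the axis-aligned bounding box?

max y = 10, min y = -11, so height = 21.

21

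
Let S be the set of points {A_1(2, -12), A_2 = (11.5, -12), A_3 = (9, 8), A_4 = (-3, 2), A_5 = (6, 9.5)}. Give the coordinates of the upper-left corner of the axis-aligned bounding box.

x-range [-3, 11.5], y-range [-12, 9.5].
The upper-left corner is (-3, 9.5).

(-3, 9.5)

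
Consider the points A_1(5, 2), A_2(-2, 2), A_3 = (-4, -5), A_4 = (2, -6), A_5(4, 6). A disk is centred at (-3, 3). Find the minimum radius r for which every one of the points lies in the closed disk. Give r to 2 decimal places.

The required radius is the distance from (-3, 3) to the farthest point.
Squared distances: 65, 2, 65, 106, 58.
Maximum is 106, attained at A_4.
r = √106 ≈ 10.30.

10.30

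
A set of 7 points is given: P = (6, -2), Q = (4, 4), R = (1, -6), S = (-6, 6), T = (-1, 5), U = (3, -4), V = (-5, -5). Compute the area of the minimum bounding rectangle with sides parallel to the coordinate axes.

144

x ranges over [-6, 6], width 12.
y ranges over [-6, 6], height 12.
Area = 12 × 12 = 144.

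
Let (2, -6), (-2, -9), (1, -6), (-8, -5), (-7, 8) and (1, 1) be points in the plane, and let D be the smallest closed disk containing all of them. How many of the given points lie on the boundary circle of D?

The minimum enclosing circle of a finite set is fixed by two of the points (as a diameter) or three (as a circumcircle).
The farthest pair is (-2, -9)–(-7, 8) with squared distance 314. The circle on this segment as diameter has centre (-4.5, -0.5) and r² = 314/4 = 78.5.
Check (2, -6): distance² to centre = 72.5 ≤ 78.5, so it lies inside.
All remaining points lie in this disk, and no smaller disk contains both endpoints, so this is the minimum enclosing circle.
The points at distance exactly r from the centre are (-2, -9), (-7, 8) — 2 points.

2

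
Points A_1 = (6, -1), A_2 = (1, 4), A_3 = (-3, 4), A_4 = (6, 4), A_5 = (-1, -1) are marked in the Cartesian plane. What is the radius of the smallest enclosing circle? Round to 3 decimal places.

By Welzl's lemma the MEC is supported by two points (diametrically opposite) or three points (on a circumcircle).
The farthest pair is A_1–A_3 with squared distance 106. The circle on this segment as diameter has centre (1.5, 1.5) and r² = 106/4 = 26.5.
Check A_2: distance² to centre = 6.5 ≤ 26.5, so it lies inside.
All remaining points lie in this disk, and no smaller disk contains both endpoints, so this is the minimum enclosing circle.
r = √(26.5) ≈ 5.148.

5.148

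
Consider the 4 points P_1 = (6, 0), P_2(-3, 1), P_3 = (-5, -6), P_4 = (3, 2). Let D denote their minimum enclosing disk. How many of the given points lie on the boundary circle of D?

2

The farthest pair is P_1–P_3 with squared distance 157. The circle on this segment as diameter has centre (0.5, -3) and r² = 157/4 = 39.25.
Check P_2: distance² to centre = 28.25 ≤ 39.25, so it lies inside.
All remaining points lie in this disk, and no smaller disk contains both endpoints, so this is the minimum enclosing circle.
The points at distance exactly r from the centre are P_1, P_3 — 2 points.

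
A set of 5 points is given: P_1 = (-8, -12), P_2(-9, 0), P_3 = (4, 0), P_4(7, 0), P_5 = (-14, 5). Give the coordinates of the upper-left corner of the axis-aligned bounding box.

(-14, 5)

x-range [-14, 7], y-range [-12, 5].
The upper-left corner is (-14, 5).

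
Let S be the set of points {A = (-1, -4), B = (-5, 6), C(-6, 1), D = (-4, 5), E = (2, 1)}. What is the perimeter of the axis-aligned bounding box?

Width = max x − min x = 2 − (-6) = 8.
Height = max y − min y = 6 − (-4) = 10.
Perimeter = 2(8 + 10) = 36.

36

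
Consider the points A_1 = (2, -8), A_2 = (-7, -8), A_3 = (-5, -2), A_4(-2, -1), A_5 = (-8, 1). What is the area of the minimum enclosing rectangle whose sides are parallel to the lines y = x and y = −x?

In coordinates u = x + y, v = x − y the rectangle is axis-aligned; the map (x,y)→(u,v) scales areas by 2.
u-values: -6, -15, -7, -3, -7; range = -3 − (-15) = 12.
v-values: 10, 1, -3, -1, -9; range = 10 − (-9) = 19.
Area = (12 × 19) / 2 = 114.

114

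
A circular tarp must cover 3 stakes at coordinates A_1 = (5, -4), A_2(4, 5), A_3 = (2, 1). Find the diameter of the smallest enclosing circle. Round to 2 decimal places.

9.06

Side lengths²: A_1A_2² = 82, A_1A_3² = 34, A_2A_3² = 20.
Since A_1A_2² = 82 ≥ 34 + 20 = 54, the angle opposite A_1A_2 is not acute, so the smallest enclosing circle has A_1A_2 as diameter.
Centre = midpoint of A_1A_2 = (4.5, 0.5), r² = 82/4 = 20.5.
Diameter = 2r = 2√(20.5) ≈ 9.06.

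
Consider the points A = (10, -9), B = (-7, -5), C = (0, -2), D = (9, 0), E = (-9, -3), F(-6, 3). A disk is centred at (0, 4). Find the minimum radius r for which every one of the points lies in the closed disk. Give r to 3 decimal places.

16.401

The required radius is the distance from (0, 4) to the farthest point.
Squared distances: 269, 130, 36, 97, 130, 37.
Maximum is 269, attained at A.
r = √269 ≈ 16.401.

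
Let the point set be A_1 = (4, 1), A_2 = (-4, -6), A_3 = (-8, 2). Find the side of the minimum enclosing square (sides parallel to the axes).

12

The bounding box has width 12 and height 8.
An axis-aligned square enclosing the set must have side ≥ max(width, height).
So the minimum side is max(12, 8) = 12.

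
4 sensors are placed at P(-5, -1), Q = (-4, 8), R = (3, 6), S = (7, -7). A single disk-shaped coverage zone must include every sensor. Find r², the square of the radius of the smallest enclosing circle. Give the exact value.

86.5

By Welzl's lemma the MEC is supported by two points (diametrically opposite) or three points (on a circumcircle).
The farthest pair is Q–S with squared distance 346. The circle on this segment as diameter has centre (1.5, 0.5) and r² = 346/4 = 86.5.
Check P: distance² to centre = 44.5 ≤ 86.5, so it lies inside.
All remaining points lie in this disk, and no smaller disk contains both endpoints, so this is the minimum enclosing circle.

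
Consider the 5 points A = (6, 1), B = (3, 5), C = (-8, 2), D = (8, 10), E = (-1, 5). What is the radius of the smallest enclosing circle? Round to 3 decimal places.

8.944

The farthest pair is C–D with squared distance 320. The circle on this segment as diameter has centre (0, 6) and r² = 320/4 = 80.
Check A: distance² to centre = 61 ≤ 80, so it lies inside.
All remaining points lie in this disk, and no smaller disk contains both endpoints, so this is the minimum enclosing circle.
r = √80 ≈ 8.944.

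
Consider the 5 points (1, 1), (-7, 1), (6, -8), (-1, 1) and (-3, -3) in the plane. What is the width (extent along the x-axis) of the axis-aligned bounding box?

max x = 6, min x = -7, so width = 13.

13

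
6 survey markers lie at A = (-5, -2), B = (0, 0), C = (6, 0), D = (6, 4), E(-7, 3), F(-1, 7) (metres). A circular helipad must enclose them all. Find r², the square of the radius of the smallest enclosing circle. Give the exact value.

7565/169

The minimum enclosing circle is determined by three boundary points: C, D, E.
Their circumcentre is (-5/13, 2) with r² = 7565/169.
The farthest remaining point A is at distance² 6304/169 ≤ 7565/169.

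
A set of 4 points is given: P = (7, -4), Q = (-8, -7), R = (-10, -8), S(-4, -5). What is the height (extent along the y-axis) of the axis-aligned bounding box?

4

max y = -4, min y = -8, so height = 4.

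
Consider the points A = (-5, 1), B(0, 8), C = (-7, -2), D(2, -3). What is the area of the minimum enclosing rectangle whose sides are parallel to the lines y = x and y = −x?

In coordinates u = x + y, v = x − y the rectangle is axis-aligned; the map (x,y)→(u,v) scales areas by 2.
u-values: -4, 8, -9, -1; range = 8 − (-9) = 17.
v-values: -6, -8, -5, 5; range = 5 − (-8) = 13.
Area = (17 × 13) / 2 = 110.5.

110.5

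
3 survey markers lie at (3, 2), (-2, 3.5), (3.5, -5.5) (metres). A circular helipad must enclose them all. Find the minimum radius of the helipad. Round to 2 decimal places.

Call the three points A, B, C in the order given.
Side lengths²: AB² = 27.25, AC² = 56.5, BC² = 111.25.
Since BC² = 111.25 ≥ 56.5 + 27.25 = 83.75, the angle opposite BC is not acute, so the smallest enclosing circle has BC as diameter.
Centre = midpoint of BC = (0.75, -1), r² = 111.25/4 = 27.8125.
r = √(27.8125) ≈ 5.27.

5.27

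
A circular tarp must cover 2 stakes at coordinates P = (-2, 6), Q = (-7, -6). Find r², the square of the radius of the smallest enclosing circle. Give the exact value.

42.25

The smallest circle enclosing two points has them as diameter endpoints.
Centre = midpoint = (-4.5, 0); r² = |PQ|²/4 = 169/4 = 42.25.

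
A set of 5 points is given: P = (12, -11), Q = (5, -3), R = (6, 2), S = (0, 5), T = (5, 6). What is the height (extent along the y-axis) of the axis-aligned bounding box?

17

max y = 6, min y = -11, so height = 17.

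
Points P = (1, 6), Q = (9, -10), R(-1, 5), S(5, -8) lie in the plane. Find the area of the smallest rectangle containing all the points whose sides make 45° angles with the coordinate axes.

In coordinates u = x + y, v = x − y the rectangle is axis-aligned; the map (x,y)→(u,v) scales areas by 2.
u-values: 7, -1, 4, -3; range = 7 − (-3) = 10.
v-values: -5, 19, -6, 13; range = 19 − (-6) = 25.
Area = (10 × 25) / 2 = 125.

125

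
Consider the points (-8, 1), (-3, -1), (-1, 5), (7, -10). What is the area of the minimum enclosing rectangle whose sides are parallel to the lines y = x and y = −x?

143

In coordinates u = x + y, v = x − y the rectangle is axis-aligned; the map (x,y)→(u,v) scales areas by 2.
u-values: -7, -4, 4, -3; range = 4 − (-7) = 11.
v-values: -9, -2, -6, 17; range = 17 − (-9) = 26.
Area = (11 × 26) / 2 = 143.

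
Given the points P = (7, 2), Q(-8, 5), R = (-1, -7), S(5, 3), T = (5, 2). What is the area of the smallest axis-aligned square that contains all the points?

225

The bounding box has width 15 and height 12.
An axis-aligned square enclosing the set must have side ≥ max(width, height).
So the minimum side is max(15, 12) = 15.
Area = 15² = 225.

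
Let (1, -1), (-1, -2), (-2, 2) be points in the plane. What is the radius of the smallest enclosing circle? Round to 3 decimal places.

Call the three points A, B, C in the order given.
Side lengths²: AB² = 5, AC² = 18, BC² = 17.
Since AC² = 18 < 17 + 5 = 22, the triangle is acute, so the smallest enclosing circle is the circumcircle.
Circumcentre = (-5/6, 1/6), r² = 85/18.
r = √(85/18) ≈ 2.173.

2.173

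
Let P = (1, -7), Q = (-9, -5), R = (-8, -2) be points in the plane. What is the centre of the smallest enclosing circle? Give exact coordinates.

(-3.8125, -5.0625)

Side lengths²: PQ² = 104, PR² = 106, QR² = 10.
Since PR² = 106 < 104 + 10 = 114, the triangle is acute, so the smallest enclosing circle is the circumcircle.
Circumcentre = (-3.8125, -5.0625), r² = 26.9140625.
Centre = (-3.8125, -5.0625).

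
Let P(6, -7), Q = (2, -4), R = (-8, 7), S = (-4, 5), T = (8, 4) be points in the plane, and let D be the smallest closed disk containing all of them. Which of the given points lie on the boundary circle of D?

P, R

The minimum enclosing circle of a finite set is fixed by two of the points (as a diameter) or three (as a circumcircle).
The farthest pair is P–R with squared distance 392. The circle on this segment as diameter has centre (-1, 0) and r² = 392/4 = 98.
Check Q: distance² to centre = 25 ≤ 98, so it lies inside.
All remaining points lie in this disk, and no smaller disk contains both endpoints, so this is the minimum enclosing circle.
The points at distance exactly r from the centre are P, R — 2 points.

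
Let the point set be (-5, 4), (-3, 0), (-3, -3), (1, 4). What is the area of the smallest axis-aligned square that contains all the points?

49

The bounding box has width 6 and height 7.
An axis-aligned square enclosing the set must have side ≥ max(width, height).
So the minimum side is max(6, 7) = 7.
Area = 7² = 49.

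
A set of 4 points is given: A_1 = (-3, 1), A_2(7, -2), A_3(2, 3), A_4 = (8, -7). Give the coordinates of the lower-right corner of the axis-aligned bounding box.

x-range [-3, 8], y-range [-7, 3].
The lower-right corner is (8, -7).

(8, -7)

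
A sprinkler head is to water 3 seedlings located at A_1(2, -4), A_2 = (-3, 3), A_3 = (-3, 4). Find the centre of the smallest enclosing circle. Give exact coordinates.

Side lengths²: A_1A_2² = 74, A_1A_3² = 89, A_2A_3² = 1.
Since A_1A_3² = 89 ≥ 74 + 1 = 75, the angle opposite A_1A_3 is not acute, so the smallest enclosing circle has A_1A_3 as diameter.
Centre = midpoint of A_1A_3 = (-0.5, 0), r² = 89/4 = 22.25.
Centre = (-0.5, 0).

(-0.5, 0)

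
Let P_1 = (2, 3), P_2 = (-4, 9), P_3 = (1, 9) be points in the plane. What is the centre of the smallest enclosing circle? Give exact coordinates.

Side lengths²: P_1P_2² = 72, P_1P_3² = 37, P_2P_3² = 25.
Since P_1P_2² = 72 ≥ 37 + 25 = 62, the angle opposite P_1P_2 is not acute, so the smallest enclosing circle has P_1P_2 as diameter.
Centre = midpoint of P_1P_2 = (-1, 6), r² = 72/4 = 18.
Centre = (-1, 6).

(-1, 6)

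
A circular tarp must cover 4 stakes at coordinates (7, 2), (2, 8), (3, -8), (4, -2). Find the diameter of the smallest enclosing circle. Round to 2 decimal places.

16.03

The minimum enclosing circle of a finite set is fixed by two of the points (as a diameter) or three (as a circumcircle).
The farthest pair is (2, 8)–(3, -8) with squared distance 257. The circle on this segment as diameter has centre (2.5, 0) and r² = 257/4 = 64.25.
Check (7, 2): distance² to centre = 24.25 ≤ 64.25, so it lies inside.
All remaining points lie in this disk, and no smaller disk contains both endpoints, so this is the minimum enclosing circle.
Diameter = 2r = 2√(64.25) ≈ 16.03.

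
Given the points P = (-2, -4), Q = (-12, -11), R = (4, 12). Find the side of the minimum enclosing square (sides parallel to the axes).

23

The bounding box has width 16 and height 23.
An axis-aligned square enclosing the set must have side ≥ max(width, height).
So the minimum side is max(16, 23) = 23.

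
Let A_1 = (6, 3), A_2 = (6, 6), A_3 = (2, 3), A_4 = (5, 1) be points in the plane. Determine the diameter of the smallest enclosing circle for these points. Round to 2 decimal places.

5.41

The minimum enclosing circle is determined by three boundary points: A_2, A_3, A_4.
Their circumcentre is (157/34, 125/34) with r² = 4225/578.
The farthest remaining point A_1 is at distance² 1369/578 ≤ 4225/578.
Diameter = 2r = 2√(4225/578) ≈ 5.41.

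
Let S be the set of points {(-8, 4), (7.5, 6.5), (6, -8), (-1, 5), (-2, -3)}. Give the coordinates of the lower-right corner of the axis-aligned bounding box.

(7.5, -8)

x-range [-8, 7.5], y-range [-8, 6.5].
The lower-right corner is (7.5, -8).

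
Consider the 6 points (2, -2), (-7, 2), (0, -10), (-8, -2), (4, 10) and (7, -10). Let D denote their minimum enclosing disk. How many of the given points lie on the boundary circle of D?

By Welzl's lemma the MEC is supported by two points (diametrically opposite) or three points (on a circumcircle).
The minimum enclosing circle is determined by three boundary points: (-8, -2), (4, 10), (7, -10).
Their circumcentre is (113/46, -21/46) with r² = 118201/1058.
The farthest remaining point (0, -10) is at distance² 102745/1058 ≤ 118201/1058.
The points at distance exactly r from the centre are (-8, -2), (4, 10), (7, -10) — 3 points.

3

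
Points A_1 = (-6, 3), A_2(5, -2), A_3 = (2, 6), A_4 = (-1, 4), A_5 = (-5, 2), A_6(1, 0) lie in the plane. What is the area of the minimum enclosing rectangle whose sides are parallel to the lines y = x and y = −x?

In coordinates u = x + y, v = x − y the rectangle is axis-aligned; the map (x,y)→(u,v) scales areas by 2.
u-values: -3, 3, 8, 3, -3, 1; range = 8 − (-3) = 11.
v-values: -9, 7, -4, -5, -7, 1; range = 7 − (-9) = 16.
Area = (11 × 16) / 2 = 88.

88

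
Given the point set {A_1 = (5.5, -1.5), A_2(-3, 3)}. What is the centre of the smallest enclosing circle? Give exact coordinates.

The smallest circle enclosing two points has them as diameter endpoints.
Centre = midpoint = (1.25, 0.75); r² = |A_1A_2|²/4 = 92.5/4 = 23.125.
Centre = (1.25, 0.75).

(1.25, 0.75)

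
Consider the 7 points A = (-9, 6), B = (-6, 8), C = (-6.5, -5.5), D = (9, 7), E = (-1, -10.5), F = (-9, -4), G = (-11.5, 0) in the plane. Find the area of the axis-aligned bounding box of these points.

379.25

x ranges over [-11.5, 9], width 20.5.
y ranges over [-10.5, 8], height 18.5.
Area = 20.5 × 18.5 = 379.25.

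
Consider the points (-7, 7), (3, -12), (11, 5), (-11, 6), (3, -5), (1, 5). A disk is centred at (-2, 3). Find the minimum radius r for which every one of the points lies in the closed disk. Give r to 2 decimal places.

The required radius is the distance from (-2, 3) to the farthest point.
Squared distances: 41, 250, 173, 90, 89, 13.
Maximum is 250, attained at (3, -12).
r = √250 ≈ 15.81.

15.81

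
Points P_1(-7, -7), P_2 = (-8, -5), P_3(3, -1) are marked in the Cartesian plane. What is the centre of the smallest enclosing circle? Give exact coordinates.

Side lengths²: P_1P_2² = 5, P_1P_3² = 136, P_2P_3² = 137.
Since P_2P_3² = 137 < 136 + 5 = 141, the triangle is acute, so the smallest enclosing circle is the circumcircle.
Circumcentre = (-61/26, -89/26), r² = 11645/338.
Centre = (-61/26, -89/26).

(-61/26, -89/26)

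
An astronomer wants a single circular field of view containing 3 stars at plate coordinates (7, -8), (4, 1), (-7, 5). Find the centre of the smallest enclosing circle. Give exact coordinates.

Call the three points A, B, C in the order given.
Side lengths²: AB² = 90, AC² = 365, BC² = 137.
Since AC² = 365 ≥ 137 + 90 = 227, the angle opposite AC is not acute, so the smallest enclosing circle has AC as diameter.
Centre = midpoint of AC = (0, -1.5), r² = 365/4 = 91.25.
Centre = (0, -1.5).

(0, -1.5)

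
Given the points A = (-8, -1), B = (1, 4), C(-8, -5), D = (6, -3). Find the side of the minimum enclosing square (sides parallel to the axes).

The bounding box has width 14 and height 9.
An axis-aligned square enclosing the set must have side ≥ max(width, height).
So the minimum side is max(14, 9) = 14.

14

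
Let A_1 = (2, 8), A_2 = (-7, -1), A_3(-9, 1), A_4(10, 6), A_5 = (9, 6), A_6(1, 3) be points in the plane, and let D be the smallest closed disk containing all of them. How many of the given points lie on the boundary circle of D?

A smallest enclosing disk is always determined by at most three of the input points on its boundary.
The farthest pair is A_3–A_4 with squared distance 386. The circle on this segment as diameter has centre (0.5, 3.5) and r² = 386/4 = 96.5.
Check A_1: distance² to centre = 22.5 ≤ 96.5, so it lies inside.
All remaining points lie in this disk, and no smaller disk contains both endpoints, so this is the minimum enclosing circle.
The points at distance exactly r from the centre are A_3, A_4 — 2 points.

2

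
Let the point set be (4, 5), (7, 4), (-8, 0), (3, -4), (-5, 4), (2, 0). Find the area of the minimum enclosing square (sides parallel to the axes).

The bounding box has width 15 and height 9.
An axis-aligned square enclosing the set must have side ≥ max(width, height).
So the minimum side is max(15, 9) = 15.
Area = 15² = 225.

225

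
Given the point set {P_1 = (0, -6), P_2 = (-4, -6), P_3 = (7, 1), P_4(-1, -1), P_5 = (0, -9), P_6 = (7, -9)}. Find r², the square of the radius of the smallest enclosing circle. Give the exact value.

5525/121

The minimum enclosing circle of a finite set is fixed by two of the points (as a diameter) or three (as a circumcircle).
The minimum enclosing circle is determined by three boundary points: P_2, P_3, P_6.
Their circumcentre is (27/11, -4) with r² = 5525/121.
The farthest remaining point P_5 is at distance² 3754/121 ≤ 5525/121.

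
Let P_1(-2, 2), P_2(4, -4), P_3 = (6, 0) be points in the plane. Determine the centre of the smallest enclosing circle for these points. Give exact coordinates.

(5/3, -1/3)

Side lengths²: P_1P_2² = 72, P_1P_3² = 68, P_2P_3² = 20.
Since P_1P_2² = 72 < 68 + 20 = 88, the triangle is acute, so the smallest enclosing circle is the circumcircle.
Circumcentre = (5/3, -1/3), r² = 170/9.
Centre = (5/3, -1/3).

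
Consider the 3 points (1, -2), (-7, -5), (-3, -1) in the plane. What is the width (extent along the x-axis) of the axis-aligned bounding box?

8

max x = 1, min x = -7, so width = 8.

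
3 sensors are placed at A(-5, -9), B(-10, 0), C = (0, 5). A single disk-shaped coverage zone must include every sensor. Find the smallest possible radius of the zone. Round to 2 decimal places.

Side lengths²: AB² = 106, AC² = 221, BC² = 125.
Since AC² = 221 < 125 + 106 = 231, the triangle is acute, so the smallest enclosing circle is the circumcircle.
Circumcentre = (-129/46, -87/46), r² = 58565/1058.
r = √(58565/1058) ≈ 7.44.

7.44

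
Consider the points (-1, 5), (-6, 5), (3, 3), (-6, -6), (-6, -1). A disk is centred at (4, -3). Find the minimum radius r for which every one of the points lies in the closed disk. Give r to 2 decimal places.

The required radius is the distance from (4, -3) to the farthest point.
Squared distances: 89, 164, 37, 109, 104.
Maximum is 164, attained at (-6, 5).
r = √164 ≈ 12.81.

12.81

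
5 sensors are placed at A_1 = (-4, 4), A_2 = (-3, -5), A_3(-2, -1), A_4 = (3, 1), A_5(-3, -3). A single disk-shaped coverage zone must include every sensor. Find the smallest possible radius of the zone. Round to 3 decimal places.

4.876

By Welzl's lemma the MEC is supported by two points (diametrically opposite) or three points (on a circumcircle).
The minimum enclosing circle is determined by three boundary points: A_1, A_2, A_4.
Their circumcentre is (-1.7, -0.3) with r² = 23.78.
The farthest remaining point A_5 is at distance² 8.98 ≤ 23.78.
r = √(23.78) ≈ 4.876.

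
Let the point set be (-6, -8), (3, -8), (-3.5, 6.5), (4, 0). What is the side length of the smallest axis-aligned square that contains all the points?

The bounding box has width 10 and height 14.5.
An axis-aligned square enclosing the set must have side ≥ max(width, height).
So the minimum side is max(10, 14.5) = 14.5.

14.5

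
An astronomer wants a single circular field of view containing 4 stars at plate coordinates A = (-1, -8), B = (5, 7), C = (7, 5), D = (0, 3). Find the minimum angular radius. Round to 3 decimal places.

By Welzl's lemma the MEC is supported by two points (diametrically opposite) or three points (on a circumcircle).
The farthest pair is A–B with squared distance 261. The circle on this segment as diameter has centre (2, -0.5) and r² = 261/4 = 65.25.
Check C: distance² to centre = 55.25 ≤ 65.25, so it lies inside.
All remaining points lie in this disk, and no smaller disk contains both endpoints, so this is the minimum enclosing circle.
r = √(65.25) ≈ 8.078.

8.078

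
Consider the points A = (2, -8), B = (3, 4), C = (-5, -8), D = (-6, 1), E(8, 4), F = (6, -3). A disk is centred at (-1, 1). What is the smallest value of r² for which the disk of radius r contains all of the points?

The required radius is the distance from (-1, 1) to the farthest point.
Squared distances: 90, 25, 97, 25, 90, 65.
Maximum is 97, attained at C.

97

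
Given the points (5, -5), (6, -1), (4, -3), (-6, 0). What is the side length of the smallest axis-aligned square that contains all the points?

The bounding box has width 12 and height 5.
An axis-aligned square enclosing the set must have side ≥ max(width, height).
So the minimum side is max(12, 5) = 12.

12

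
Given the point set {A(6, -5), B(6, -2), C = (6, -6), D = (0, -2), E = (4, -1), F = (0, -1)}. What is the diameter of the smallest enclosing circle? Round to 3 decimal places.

The minimum enclosing circle of a finite set is fixed by two of the points (as a diameter) or three (as a circumcircle).
The farthest pair is C–F with squared distance 61. The circle on this segment as diameter has centre (3, -3.5) and r² = 61/4 = 15.25.
Check A: distance² to centre = 11.25 ≤ 15.25, so it lies inside.
All remaining points lie in this disk, and no smaller disk contains both endpoints, so this is the minimum enclosing circle.
Diameter = 2r = 2√(15.25) ≈ 7.810.

7.810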